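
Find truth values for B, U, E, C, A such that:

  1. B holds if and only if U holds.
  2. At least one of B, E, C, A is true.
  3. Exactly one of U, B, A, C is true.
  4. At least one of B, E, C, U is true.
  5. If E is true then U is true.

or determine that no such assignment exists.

B: False; U: False; E: False; C: True; A: False

  (1) B=F, U=F — same ✓
  (2) {B, E, C, A}: 1 true — at least one ✓
  (3) {U, B, A, C}: 1 true — exactly one ✓
  (4) {B, E, C, U}: 1 true — at least one ✓
  (5) E=F ⇒ U: vacuous ✓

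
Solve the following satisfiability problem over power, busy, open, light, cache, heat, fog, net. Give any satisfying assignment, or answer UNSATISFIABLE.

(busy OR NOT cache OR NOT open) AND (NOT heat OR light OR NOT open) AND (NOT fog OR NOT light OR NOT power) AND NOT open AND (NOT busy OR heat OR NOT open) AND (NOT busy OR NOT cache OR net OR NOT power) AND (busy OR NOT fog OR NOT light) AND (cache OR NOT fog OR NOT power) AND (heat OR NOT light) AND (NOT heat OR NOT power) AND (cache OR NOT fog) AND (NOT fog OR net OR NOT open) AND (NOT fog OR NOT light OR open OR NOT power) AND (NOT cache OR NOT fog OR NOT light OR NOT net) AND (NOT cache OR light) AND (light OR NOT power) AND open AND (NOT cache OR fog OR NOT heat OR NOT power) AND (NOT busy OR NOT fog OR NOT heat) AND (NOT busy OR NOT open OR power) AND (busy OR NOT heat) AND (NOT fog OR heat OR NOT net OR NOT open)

The formula is unsatisfiable.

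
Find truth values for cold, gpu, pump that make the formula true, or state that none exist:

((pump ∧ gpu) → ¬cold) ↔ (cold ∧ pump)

cold: True, gpu: False, pump: True

  ((pump ∧ gpu) → ¬cold) ↔ (cold ∧ pump) = True
    (pump ∧ gpu) → ¬cold = True
      pump ∧ gpu = False
      ¬cold = False
    cold ∧ pump = True
The formula evaluates to True.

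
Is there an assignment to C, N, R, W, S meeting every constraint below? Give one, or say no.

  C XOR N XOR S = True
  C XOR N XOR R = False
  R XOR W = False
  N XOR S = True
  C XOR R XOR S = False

Adding constraints 2, 4, 5 mod 2: every variable appears an even number of times on the left, so the left side is 0.
But the right sides sum to 1 (mod 2). 0 ≠ 1 — the system is inconsistent.

No satisfying assignment exists.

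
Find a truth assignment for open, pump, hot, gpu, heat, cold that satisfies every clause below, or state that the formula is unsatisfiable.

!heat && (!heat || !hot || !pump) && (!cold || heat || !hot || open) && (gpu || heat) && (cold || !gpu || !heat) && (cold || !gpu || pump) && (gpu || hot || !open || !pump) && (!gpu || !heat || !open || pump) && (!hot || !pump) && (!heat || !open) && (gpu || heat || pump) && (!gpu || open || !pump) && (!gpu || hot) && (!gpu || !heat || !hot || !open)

open = True, pump = False, hot = True, gpu = True, heat = False, cold = True

Unit clause (!heat) forces heat = False.
In (gpu || heat) only gpu is left, so gpu = True.
In (!gpu || hot) only hot is left, so hot = True.
In (!hot || !pump) only !pump is left, so pump = False.
In (cold || !gpu || pump) only cold is left, so cold = True.
In (!cold || heat || !hot || open) only open is left, so open = True.
All clauses satisfied.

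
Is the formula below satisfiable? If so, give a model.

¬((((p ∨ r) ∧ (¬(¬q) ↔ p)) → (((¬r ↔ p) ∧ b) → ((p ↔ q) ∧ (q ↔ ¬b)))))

q: True, b: True, p: True, r: False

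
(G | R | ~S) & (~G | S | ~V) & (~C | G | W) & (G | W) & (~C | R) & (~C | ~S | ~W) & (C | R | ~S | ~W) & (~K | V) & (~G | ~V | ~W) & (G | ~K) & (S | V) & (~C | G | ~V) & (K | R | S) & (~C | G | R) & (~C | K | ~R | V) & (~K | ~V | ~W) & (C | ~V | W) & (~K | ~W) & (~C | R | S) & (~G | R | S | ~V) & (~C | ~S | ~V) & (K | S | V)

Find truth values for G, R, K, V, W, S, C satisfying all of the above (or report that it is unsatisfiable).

Set G = True.
Set R = True.
Try K = True:
  (~K | V) forces V = True.
  (~G | S | ~V) forces S = True.
  (~G | ~V | ~W) forces W = False.
  (C | ~V | W) forces C = True.
  clause (~C | ~S | ~V) is falsified — backtrack.
So K = False.
Try V = True:
  (~G | S | ~V) forces S = True.
  (~G | ~V | ~W) forces W = False.
  (C | ~V | W) forces C = True.
  clause (~C | ~S | ~V) is falsified — backtrack.
So V = False.
  then (S | V) forces S = True.
  then (~C | K | ~R | V) forces C = False.
Set W = False.
All clauses satisfied.

G: True, R: True, K: False, V: False, W: False, S: True, C: False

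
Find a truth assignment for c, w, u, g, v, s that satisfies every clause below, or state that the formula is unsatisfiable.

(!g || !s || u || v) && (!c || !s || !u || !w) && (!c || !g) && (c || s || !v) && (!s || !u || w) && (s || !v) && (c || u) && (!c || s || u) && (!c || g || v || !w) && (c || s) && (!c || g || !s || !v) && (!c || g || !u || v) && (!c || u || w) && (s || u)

c=F, w=T, u=T, g=F, v=F, s=T

Set c = False.
  then (c || u) forces u = True.
  then (c || s) forces s = True.
  then (!s || !u || w) forces w = True.
Set g = False.
Set v = False.
All clauses satisfied.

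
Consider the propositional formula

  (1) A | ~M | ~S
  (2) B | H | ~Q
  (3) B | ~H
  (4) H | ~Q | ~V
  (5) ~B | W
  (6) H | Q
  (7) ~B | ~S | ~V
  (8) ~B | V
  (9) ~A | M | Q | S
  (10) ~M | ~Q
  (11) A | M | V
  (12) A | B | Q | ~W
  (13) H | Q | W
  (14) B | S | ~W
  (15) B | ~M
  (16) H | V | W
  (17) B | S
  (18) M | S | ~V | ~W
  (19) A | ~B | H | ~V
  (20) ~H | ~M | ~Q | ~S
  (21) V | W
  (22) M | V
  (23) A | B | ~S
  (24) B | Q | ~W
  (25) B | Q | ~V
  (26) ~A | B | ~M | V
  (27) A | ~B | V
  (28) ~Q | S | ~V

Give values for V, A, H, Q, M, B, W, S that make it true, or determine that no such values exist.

Set V = True.
Set A = False.
Try H = False:
  (H | ~Q | ~V) forces Q = False.
  clause (H | Q) is falsified — backtrack.
So H = True.
  then (B | ~H) forces B = True.
  then (~B | W) forces W = True.
  then (~B | ~S | ~V) forces S = False.
  then (M | S | ~V | ~W) forces M = True.
  then (~Q | S | ~V) forces Q = False.
All clauses satisfied.

V: True, A: False, H: True, Q: False, M: True, B: True, W: True, S: False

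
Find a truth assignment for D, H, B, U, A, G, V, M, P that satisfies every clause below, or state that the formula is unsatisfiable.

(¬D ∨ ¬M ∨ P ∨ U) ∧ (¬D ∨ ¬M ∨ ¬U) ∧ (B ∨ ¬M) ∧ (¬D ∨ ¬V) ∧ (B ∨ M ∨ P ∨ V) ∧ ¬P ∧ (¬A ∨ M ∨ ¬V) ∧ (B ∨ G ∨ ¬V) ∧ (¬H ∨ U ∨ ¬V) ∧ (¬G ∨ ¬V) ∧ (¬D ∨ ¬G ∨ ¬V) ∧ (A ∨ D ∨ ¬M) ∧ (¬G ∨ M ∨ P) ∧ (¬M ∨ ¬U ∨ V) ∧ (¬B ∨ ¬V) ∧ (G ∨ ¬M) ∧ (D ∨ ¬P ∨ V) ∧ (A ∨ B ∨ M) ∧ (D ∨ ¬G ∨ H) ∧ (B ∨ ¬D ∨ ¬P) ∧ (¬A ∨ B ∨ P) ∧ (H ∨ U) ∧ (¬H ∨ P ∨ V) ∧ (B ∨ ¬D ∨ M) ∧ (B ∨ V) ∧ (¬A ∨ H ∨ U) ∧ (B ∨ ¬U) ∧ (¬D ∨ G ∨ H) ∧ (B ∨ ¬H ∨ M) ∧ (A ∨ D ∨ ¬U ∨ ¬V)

D: False, H: False, B: True, U: True, A: False, G: False, V: False, M: False, P: False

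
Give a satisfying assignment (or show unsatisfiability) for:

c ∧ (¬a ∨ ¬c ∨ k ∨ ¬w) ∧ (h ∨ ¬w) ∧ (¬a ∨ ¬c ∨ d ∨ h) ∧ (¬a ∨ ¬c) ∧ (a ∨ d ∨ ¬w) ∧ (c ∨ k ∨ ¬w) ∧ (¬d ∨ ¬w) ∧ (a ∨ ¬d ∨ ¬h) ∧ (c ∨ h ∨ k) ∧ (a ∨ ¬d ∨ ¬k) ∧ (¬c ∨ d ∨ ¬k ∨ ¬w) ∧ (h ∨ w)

w = False, c = True, d = False, h = True, k = False, a = False

Unit clause (c) forces c = True.
In (¬a ∨ ¬c) only ¬a is left, so a = False.
Try w = True:
  (h ∨ ¬w) forces h = True.
  (a ∨ d ∨ ¬w) forces d = True.
  clause (¬d ∨ ¬w) is falsified — backtrack.
So w = False.
  then (h ∨ w) forces h = True.
  then (a ∨ ¬d ∨ ¬h) forces d = False.
Set k = False.
All clauses satisfied.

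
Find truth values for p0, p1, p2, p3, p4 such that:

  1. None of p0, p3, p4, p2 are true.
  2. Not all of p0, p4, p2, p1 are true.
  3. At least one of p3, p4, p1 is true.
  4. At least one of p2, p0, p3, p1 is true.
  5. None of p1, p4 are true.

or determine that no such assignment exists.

UNSATISFIABLE

Case p1 = True:
  Constraint (5) is violated (p1=T) — contradiction.
Case p1 = False:
  (1) forces p0 = False.
  (1) forces p3 = False.
  (1) forces p4 = False.
  Constraint (3) is violated (p3=F, p4=F, p1=F) — contradiction.
Both cases fail — unsatisfiable.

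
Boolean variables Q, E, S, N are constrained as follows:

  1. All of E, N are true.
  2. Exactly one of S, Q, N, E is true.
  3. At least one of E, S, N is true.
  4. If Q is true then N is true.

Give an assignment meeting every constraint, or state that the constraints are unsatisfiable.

The formula is unsatisfiable.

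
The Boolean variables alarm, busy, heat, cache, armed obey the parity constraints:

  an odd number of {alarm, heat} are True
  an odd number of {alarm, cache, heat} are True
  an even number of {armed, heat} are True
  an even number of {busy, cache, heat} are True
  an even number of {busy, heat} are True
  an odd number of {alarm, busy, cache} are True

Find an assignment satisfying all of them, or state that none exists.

alarm = True; busy = False; heat = False; cache = False; armed = False

{alarm, heat}: 1 true → odd ✓
{alarm, cache, heat}: 1 true → odd ✓
{armed, heat}: 0 true → even ✓
{busy, cache, heat}: 0 true → even ✓
{busy, heat}: 0 true → even ✓
{alarm, busy, cache}: 1 true → odd ✓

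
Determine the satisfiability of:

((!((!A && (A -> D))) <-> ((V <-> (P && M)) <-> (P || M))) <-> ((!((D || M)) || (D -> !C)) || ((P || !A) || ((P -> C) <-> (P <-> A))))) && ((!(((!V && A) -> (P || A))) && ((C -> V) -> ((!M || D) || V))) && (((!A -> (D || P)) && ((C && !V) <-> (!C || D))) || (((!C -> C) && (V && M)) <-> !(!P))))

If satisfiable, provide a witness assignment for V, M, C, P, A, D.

The formula is unsatisfiable.

The conjunct !(((!V && A) -> (P || A))) is unsatisfiable on its own:
  V=F, P=F, A=F: evaluates to False.
  V=F, P=F, A=T: evaluates to False.
  V=F, P=T, A=F: evaluates to False.
  V=F, P=T, A=T: evaluates to False.
  V=T, P=F, A=F: evaluates to False.
  V=T, P=F, A=T: evaluates to False.
  V=T, P=T, A=F: evaluates to False.
  V=T, P=T, A=T: evaluates to False.
So the whole conjunction is unsatisfiable.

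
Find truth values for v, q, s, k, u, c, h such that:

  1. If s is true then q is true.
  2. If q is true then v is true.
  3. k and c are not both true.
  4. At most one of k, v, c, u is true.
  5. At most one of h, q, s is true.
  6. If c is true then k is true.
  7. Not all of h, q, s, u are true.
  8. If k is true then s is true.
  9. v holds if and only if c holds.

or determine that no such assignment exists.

v=F, q=F, s=F, k=F, u=T, c=F, h=T

  (1) s=F ⇒ q: vacuous ✓
  (2) q=F ⇒ v: vacuous ✓
  (3) k=F, c=F — not both ✓
  (4) {k, v, c, u}: 1 true — at most one ✓
  (5) {h, q, s}: 1 true — at most one ✓
  (6) c=F ⇒ k: vacuous ✓
  (7) {h, q, s, u}: 2/4 true — not all ✓
  (8) k=F ⇒ s: vacuous ✓
  (9) v=F, c=F — same ✓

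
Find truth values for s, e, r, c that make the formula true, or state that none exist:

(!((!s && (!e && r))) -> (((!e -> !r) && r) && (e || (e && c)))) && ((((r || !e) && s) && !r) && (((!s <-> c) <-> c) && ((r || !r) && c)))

The formula is unsatisfiable.

Case r = True: the conjunct !r is False.
Case r = False: the conjunct !((!s && (!e && r))) -> (((!e -> !r) && r) && (e || (e && c))) becomes !False -> (False && (e || (e && c))) = False.
Both cases fail — unsatisfiable.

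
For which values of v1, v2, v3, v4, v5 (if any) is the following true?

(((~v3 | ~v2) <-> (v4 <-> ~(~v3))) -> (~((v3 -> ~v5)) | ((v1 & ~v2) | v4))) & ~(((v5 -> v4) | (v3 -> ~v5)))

v1=T, v2=F, v3=T, v4=F, v5=T

  ((~v3 | ~v2) <-> (v4 <-> ~(~v3))) -> (~((v3 -> ~v5)) | ((v1 & ~v2) | v4)) = True
    (~v3 | ~v2) <-> (v4 <-> ~(~v3)) = False
      ~v3 | ~v2 = True
        ~v3 = False
        ~v2 = True
      v4 <-> ~(~v3) = False
        ~(~v3) = True
          ~v3 = False
    ~((v3 -> ~v5)) | ((v1 & ~v2) | v4) = True
      ~((v3 -> ~v5)) = True
        v3 -> ~v5 = False
          ~v5 = False
      (v1 & ~v2) | v4 = True
        v1 & ~v2 = True
          ~v2 = True
  ~(((v5 -> v4) | (v3 -> ~v5))) = True
    (v5 -> v4) | (v3 -> ~v5) = False
      v5 -> v4 = False
      v3 -> ~v5 = False
        ~v5 = False
Both conjuncts True, so the formula holds.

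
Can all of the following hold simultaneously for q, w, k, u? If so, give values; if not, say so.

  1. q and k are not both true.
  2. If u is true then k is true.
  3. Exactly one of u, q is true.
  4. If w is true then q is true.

q=T, w=F, k=F, u=F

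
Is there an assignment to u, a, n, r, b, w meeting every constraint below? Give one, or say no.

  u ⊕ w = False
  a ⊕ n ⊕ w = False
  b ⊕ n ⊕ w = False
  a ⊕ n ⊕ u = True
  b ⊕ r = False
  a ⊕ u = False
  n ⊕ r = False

Adding constraints 1, 2, 4 mod 2: every variable appears an even number of times on the left, so the left side is 0.
But the right sides sum to 1 (mod 2). 0 ≠ 1 — the system is inconsistent.

The formula is unsatisfiable.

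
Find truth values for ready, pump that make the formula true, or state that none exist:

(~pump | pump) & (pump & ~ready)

ready: False; pump: True

  ~pump | pump = True
    ~pump = False
  pump & ~ready = True
    ~ready = True
Both conjuncts True, so the formula holds.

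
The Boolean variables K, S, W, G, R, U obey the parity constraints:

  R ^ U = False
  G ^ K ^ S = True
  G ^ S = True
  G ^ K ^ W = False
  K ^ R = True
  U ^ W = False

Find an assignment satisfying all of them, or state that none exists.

K: False, S: False, W: True, G: True, R: True, U: True

R ^ U = T ^ T = False ✓
G ^ K ^ S = T ^ F ^ F = True ✓
G ^ S = T ^ F = True ✓
G ^ K ^ W = T ^ F ^ T = False ✓
K ^ R = F ^ T = True ✓
U ^ W = T ^ T = False ✓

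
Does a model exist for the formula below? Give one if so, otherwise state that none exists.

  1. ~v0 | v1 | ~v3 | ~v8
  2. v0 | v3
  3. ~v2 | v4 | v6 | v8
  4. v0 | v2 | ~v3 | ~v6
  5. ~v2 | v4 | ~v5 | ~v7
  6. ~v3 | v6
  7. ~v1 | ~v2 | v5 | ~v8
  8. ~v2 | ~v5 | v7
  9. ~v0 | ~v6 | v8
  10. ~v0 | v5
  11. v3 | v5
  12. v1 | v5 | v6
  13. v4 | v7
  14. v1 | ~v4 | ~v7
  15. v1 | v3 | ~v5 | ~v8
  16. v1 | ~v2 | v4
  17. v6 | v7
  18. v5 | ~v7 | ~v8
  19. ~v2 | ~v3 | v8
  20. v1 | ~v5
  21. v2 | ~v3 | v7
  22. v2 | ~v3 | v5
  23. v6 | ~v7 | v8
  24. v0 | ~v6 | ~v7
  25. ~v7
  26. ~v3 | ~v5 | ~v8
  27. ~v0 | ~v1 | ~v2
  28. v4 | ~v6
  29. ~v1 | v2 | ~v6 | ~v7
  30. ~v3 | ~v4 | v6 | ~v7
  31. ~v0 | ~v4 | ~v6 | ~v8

v0: False, v1: False, v2: True, v3: True, v4: True, v5: False, v6: True, v7: False, v8: True

Unit clause (~v7) forces v7 = False.
In (v4 | v7) only v4 is left, so v4 = True.
In (v6 | v7) only v6 is left, so v6 = True.
Set v0 = False.
  then (v0 | v3) forces v3 = True.
  then (v0 | v2 | ~v3 | ~v6) forces v2 = True.
  then (~v2 | ~v5 | v7) forces v5 = False.
  then (~v2 | ~v3 | v8) forces v8 = True.
  then (~v1 | ~v2 | v5 | ~v8) forces v1 = False.
All clauses satisfied.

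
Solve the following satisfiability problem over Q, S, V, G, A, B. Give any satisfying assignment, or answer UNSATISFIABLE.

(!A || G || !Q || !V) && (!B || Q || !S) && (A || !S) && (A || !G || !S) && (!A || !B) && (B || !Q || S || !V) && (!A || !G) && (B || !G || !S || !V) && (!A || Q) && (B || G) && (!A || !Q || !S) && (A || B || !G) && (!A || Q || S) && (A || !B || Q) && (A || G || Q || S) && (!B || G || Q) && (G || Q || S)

Q=T; S=F; V=F; G=T; A=F; B=T

Try Q = False:
  (!A || Q) forces A = False.
  (A || !S) forces S = False.
  (A || !B || Q) forces B = False.
  (B || G) forces G = True.
  clause (A || B || !G) is falsified — backtrack.
So Q = True.
Try S = True:
  (A || !S) forces A = True.
  clause (!A || !Q || !S) is falsified — backtrack.
So S = False.
Set V = False.
Set G = True.
  then (!A || !G) forces A = False.
  then (A || B || !G) forces B = True.
All clauses satisfied.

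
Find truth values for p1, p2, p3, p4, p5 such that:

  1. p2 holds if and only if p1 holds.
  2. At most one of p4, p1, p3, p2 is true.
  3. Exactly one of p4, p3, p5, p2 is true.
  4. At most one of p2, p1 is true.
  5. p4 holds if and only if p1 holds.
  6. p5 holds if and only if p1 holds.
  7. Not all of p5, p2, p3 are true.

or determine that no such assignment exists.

p1 = False, p2 = False, p3 = True, p4 = False, p5 = False

  (1) p2=F, p1=F — same ✓
  (2) {p4, p1, p3, p2}: 1 true — at most one ✓
  (3) {p4, p3, p5, p2}: 1 true — exactly one ✓
  (4) {p2, p1}: 0 true — at most one ✓
  (5) p4=F, p1=F — same ✓
  (6) p5=F, p1=F — same ✓
  (7) {p5, p2, p3}: 1/3 true — not all ✓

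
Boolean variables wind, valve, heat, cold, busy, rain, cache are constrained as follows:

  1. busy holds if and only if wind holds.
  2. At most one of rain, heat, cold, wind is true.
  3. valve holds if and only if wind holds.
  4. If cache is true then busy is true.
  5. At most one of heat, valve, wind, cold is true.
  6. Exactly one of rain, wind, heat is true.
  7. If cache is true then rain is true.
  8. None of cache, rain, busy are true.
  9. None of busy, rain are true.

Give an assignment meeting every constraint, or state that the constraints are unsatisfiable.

wind = False, valve = False, heat = True, cold = False, busy = False, rain = False, cache = False

  (1) busy=F, wind=F — same ✓
  (2) {rain, heat, cold, wind}: 1 true — at most one ✓
  (3) valve=F, wind=F — same ✓
  (4) cache=F ⇒ busy: vacuous ✓
  (5) {heat, valve, wind, cold}: 1 true — at most one ✓
  (6) {rain, wind, heat}: 1 true — exactly one ✓
  (7) cache=F ⇒ rain: vacuous ✓
  (8) {cache, rain, busy}: 0 true — none ✓
  (9) {busy, rain}: 0 true — none ✓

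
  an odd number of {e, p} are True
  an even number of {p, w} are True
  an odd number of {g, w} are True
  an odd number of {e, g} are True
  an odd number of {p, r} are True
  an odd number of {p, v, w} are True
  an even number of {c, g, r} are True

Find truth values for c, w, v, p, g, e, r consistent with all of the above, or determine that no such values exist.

Adding constraints 1, 2, 3, 4 mod 2: every variable appears an even number of times on the left, so the left side is 0.
But the right sides sum to 1 (mod 2). 0 ≠ 1 — the system is inconsistent.

The formula is unsatisfiable.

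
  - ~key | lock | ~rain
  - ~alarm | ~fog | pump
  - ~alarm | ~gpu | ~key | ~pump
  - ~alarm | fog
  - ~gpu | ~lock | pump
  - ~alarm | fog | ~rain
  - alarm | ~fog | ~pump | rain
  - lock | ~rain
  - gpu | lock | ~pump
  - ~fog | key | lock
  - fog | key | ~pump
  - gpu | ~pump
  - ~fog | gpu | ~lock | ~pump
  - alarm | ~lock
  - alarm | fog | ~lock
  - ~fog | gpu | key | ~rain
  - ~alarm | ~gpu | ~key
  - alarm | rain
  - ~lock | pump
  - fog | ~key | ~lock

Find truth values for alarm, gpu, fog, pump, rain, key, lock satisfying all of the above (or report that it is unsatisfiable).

Try alarm = False:
  (alarm | ~lock) forces lock = False.
  (lock | ~rain) forces rain = False.
  clause (alarm | rain) is falsified — backtrack.
So alarm = True.
  then (~alarm | fog) forces fog = True.
  then (~alarm | ~fog | pump) forces pump = True.
  then (gpu | ~pump) forces gpu = True.
  then (~alarm | ~gpu | ~key) forces key = False.
  then (~fog | key | lock) forces lock = True.
Set rain = True.
All clauses satisfied.

alarm = True, gpu = True, fog = True, pump = True, rain = True, key = False, lock = True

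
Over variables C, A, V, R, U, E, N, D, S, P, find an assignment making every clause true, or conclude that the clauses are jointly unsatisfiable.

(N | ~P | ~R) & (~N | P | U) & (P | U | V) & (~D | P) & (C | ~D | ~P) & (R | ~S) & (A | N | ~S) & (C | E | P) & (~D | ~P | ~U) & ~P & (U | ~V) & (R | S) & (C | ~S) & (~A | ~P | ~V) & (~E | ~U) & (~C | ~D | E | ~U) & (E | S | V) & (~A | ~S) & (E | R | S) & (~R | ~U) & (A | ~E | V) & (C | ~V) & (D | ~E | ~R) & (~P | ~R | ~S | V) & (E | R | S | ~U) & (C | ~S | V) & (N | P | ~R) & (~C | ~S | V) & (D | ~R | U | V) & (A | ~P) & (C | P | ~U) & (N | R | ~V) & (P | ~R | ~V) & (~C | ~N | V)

Unsatisfiable — no assignment works.

Case R = True:
  (~P) forces P = False.
  (~D | P) forces D = False.
  (~R | ~U) forces U = False.
  (~N | P | U) forces N = False.
  Clause (N | P | ~R) is falsified — contradiction.
Case R = False:
  (R | ~S) forces S = False.
  Clause (R | S) is falsified — contradiction.
Both cases fail, so the formula is unsatisfiable.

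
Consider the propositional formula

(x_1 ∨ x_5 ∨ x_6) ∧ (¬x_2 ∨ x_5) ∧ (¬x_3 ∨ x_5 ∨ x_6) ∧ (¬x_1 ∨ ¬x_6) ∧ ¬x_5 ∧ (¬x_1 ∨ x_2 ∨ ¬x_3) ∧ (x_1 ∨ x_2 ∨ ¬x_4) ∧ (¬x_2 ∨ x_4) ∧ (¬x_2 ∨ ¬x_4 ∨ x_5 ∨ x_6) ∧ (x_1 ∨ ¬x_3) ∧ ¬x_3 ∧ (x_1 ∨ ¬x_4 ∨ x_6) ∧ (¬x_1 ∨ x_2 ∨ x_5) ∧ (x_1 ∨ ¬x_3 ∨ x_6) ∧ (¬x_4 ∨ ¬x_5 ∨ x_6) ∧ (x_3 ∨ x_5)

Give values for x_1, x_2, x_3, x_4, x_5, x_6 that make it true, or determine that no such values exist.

The formula is unsatisfiable.

Case x_3 = True:
  Clause (¬x_3) is falsified — contradiction.
Case x_3 = False:
  (¬x_5) forces x_5 = False.
  Clause (x_3 ∨ x_5) is falsified — contradiction.
Both cases fail, so the formula is unsatisfiable.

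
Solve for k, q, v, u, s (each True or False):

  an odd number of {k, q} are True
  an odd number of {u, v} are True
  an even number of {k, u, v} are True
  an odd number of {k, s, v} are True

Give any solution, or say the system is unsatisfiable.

k = True, q = False, v = False, u = True, s = False

{k, q}: 1 true → odd ✓
{u, v}: 1 true → odd ✓
{k, u, v}: 2 true → even ✓
{k, s, v}: 1 true → odd ✓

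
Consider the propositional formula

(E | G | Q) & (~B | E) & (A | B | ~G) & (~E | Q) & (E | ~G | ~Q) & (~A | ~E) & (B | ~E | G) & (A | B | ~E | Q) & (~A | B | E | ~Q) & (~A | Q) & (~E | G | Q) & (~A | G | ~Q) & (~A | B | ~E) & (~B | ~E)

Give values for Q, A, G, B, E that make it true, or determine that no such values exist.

Set Q = True.
Try A = True:
  (~A | ~E) forces E = False.
  (~B | E) forces B = False.
  clause (~A | B | E | ~Q) is falsified — backtrack.
So A = False.
Try G = True:
  (A | B | ~G) forces B = True.
  (~B | E) forces E = True.
  clause (~B | ~E) is falsified — backtrack.
So G = False.
Set B = False.
  then (B | ~E | G) forces E = False.
All clauses satisfied.

Q=T, A=F, G=F, B=F, E=F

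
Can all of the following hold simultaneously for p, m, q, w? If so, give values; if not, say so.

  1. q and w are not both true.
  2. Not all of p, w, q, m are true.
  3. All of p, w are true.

p = True, m = True, q = False, w = True

  (1) q=F, w=T — not both ✓
  (2) {p, w, q, m}: 3/4 true — not all ✓
  (3) {p, w}: all 2 true ✓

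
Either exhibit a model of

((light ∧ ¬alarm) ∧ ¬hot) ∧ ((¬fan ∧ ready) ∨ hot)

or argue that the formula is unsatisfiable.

light=T, ready=T, fan=F, hot=F, alarm=F

  (light ∧ ¬alarm) ∧ ¬hot = True
    light ∧ ¬alarm = True
      ¬alarm = True
    ¬hot = True
  (¬fan ∧ ready) ∨ hot = True
    ¬fan ∧ ready = True
      ¬fan = True
Both conjuncts True, so the formula holds.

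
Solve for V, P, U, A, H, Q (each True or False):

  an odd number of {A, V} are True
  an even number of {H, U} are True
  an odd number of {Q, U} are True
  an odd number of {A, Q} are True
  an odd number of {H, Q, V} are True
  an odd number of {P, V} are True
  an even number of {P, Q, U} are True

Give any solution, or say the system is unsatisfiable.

V=F, P=T, U=T, A=T, H=T, Q=F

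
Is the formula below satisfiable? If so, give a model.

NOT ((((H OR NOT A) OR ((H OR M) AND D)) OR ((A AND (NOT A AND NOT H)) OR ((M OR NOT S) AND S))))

H = False; A = True; M = False; D = True; S = False

  NOT ((((H OR NOT A) OR ((H OR M) AND D)) OR ((A AND (NOT A AND NOT H)) OR ((M OR NOT S) AND S)))) = True
    ((H OR NOT A) OR ((H OR M) AND D)) OR ((A AND (NOT A AND NOT H)) OR ((M OR NOT S) AND S)) = False
      (H OR NOT A) OR ((H OR M) AND D) = False
        H OR NOT A = False
          NOT A = False
        (H OR M) AND D = False
          H OR M = False
      (A AND (NOT A AND NOT H)) OR ((M OR NOT S) AND S) = False
        A AND (NOT A AND NOT H) = False
          NOT A AND NOT H = False
            NOT A = False
            NOT H = True
        (M OR NOT S) AND S = False
          M OR NOT S = True
            NOT S = True
The formula evaluates to True.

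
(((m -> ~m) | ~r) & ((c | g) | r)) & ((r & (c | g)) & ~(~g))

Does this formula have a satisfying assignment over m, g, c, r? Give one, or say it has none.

m=F, g=T, c=T, r=T

  ((m -> ~m) | ~r) & ((c | g) | r) = True
    (m -> ~m) | ~r = True
      m -> ~m = True
        ~m = True
      ~r = False
    (c | g) | r = True
      c | g = True
  (r & (c | g)) & ~(~g) = True
    r & (c | g) = True
      c | g = True
    ~(~g) = True
      ~g = False
Both conjuncts True, so the formula holds.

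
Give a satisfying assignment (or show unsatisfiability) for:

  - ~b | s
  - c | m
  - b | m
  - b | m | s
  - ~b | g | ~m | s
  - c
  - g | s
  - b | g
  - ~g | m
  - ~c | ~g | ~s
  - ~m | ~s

m = False, b = True, g = False, c = True, s = True

Unit clause (c) forces c = True.
Set m = False.
  then (b | m) forces b = True.
  then (~g | m) forces g = False.
  then (~b | s) forces s = True.
All clauses satisfied.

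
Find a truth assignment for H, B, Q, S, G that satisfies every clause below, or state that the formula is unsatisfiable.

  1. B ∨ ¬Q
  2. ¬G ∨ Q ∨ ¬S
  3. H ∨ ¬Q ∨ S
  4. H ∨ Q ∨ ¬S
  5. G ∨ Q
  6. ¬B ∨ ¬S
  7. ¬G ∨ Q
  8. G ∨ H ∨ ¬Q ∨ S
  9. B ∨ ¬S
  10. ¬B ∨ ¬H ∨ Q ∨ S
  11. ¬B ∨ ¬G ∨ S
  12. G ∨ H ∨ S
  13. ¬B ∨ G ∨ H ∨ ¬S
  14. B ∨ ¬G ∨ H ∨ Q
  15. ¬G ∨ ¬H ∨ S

H=T; B=T; Q=T; S=F; G=F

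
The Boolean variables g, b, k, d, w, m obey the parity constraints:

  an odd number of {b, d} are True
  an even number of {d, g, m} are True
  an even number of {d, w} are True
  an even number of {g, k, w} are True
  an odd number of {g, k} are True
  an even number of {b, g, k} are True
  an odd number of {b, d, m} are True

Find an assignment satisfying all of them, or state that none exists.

Adding constraints 1, 3, 4, 6 mod 2: every variable appears an even number of times on the left, so the left side is 0.
But the right sides sum to 1 (mod 2). 0 ≠ 1 — the system is inconsistent.

Unsatisfiable — no assignment works.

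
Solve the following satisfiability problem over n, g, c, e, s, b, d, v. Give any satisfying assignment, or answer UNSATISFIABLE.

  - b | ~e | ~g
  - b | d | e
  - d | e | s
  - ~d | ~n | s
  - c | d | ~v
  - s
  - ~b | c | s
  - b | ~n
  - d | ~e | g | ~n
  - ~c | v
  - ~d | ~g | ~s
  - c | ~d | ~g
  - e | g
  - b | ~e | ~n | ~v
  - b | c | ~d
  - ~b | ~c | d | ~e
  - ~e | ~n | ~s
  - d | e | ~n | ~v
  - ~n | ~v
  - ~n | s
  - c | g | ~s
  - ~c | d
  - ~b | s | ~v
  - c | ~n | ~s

Unit clause (s) forces s = True.
Set n = False.
Set g = True.
  then (~d | ~g | ~s) forces d = False.
  then (~c | d) forces c = False.
  then (c | d | ~v) forces v = False.
Set e = False.
  then (b | d | e) forces b = True.
All clauses satisfied.

n=F; g=T; c=F; e=F; s=T; b=T; d=F; v=F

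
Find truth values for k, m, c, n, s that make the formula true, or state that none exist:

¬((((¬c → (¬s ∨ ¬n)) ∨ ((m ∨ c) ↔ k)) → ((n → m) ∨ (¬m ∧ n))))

Case n = True: the formula simplifies to ¬((((¬c → ¬s) ∨ ((m ∨ c) ↔ k)) → (m ∨ ¬m))).
  m = True: this becomes ¬((((¬c → ¬s) ∨ k) → True)) = False.
  m = False: this becomes ¬((((¬c → ¬s) ∨ (c ↔ k)) → True)) = False.
Case n = False: the formula becomes ¬((True → True)) = False.
Both cases fail — unsatisfiable.

Unsatisfiable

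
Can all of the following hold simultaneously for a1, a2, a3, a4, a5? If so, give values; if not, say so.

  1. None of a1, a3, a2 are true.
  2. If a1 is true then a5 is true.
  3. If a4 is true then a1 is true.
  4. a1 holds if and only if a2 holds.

a1: False, a2: False, a3: False, a4: False, a5: True

  (1) {a1, a3, a2}: 0 true — none ✓
  (2) a1=F ⇒ a5: vacuous ✓
  (3) a4=F ⇒ a1: vacuous ✓
  (4) a1=F, a2=F — same ✓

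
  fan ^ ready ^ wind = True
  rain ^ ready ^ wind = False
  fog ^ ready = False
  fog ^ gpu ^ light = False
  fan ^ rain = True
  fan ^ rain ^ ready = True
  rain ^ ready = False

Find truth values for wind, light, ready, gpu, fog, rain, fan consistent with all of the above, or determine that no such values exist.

wind=F; light=T; ready=F; gpu=T; fog=F; rain=F; fan=T

fan ^ ready ^ wind = T ^ F ^ F = True ✓
rain ^ ready ^ wind = F ^ F ^ F = False ✓
fog ^ ready = F ^ F = False ✓
fog ^ gpu ^ light = F ^ T ^ T = False ✓
fan ^ rain = T ^ F = True ✓
fan ^ rain ^ ready = T ^ F ^ F = True ✓
rain ^ ready = F ^ F = False ✓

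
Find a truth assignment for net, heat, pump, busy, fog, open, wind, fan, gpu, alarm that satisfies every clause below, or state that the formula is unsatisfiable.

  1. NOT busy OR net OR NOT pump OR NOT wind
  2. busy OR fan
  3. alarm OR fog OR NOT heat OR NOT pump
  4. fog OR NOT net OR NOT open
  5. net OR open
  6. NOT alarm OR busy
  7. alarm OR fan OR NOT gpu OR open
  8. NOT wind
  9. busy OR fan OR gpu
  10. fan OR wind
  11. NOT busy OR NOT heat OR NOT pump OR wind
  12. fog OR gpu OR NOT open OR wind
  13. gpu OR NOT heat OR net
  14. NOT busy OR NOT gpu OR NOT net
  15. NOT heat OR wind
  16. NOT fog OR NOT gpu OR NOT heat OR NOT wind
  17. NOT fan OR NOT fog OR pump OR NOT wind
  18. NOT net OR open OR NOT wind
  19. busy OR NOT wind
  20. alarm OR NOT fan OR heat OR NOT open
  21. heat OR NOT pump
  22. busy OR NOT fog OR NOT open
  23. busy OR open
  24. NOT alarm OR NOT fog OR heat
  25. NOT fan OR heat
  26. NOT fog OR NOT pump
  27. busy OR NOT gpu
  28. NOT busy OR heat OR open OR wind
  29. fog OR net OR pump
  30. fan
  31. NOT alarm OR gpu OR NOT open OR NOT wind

Case wind = True:
  Clause (NOT wind) is falsified — contradiction.
Case wind = False:
  (fan OR wind) forces fan = True.
  (NOT heat OR wind) forces heat = False.
  Clause (NOT fan OR heat) is falsified — contradiction.
Both cases fail, so the formula is unsatisfiable.

The formula is unsatisfiable.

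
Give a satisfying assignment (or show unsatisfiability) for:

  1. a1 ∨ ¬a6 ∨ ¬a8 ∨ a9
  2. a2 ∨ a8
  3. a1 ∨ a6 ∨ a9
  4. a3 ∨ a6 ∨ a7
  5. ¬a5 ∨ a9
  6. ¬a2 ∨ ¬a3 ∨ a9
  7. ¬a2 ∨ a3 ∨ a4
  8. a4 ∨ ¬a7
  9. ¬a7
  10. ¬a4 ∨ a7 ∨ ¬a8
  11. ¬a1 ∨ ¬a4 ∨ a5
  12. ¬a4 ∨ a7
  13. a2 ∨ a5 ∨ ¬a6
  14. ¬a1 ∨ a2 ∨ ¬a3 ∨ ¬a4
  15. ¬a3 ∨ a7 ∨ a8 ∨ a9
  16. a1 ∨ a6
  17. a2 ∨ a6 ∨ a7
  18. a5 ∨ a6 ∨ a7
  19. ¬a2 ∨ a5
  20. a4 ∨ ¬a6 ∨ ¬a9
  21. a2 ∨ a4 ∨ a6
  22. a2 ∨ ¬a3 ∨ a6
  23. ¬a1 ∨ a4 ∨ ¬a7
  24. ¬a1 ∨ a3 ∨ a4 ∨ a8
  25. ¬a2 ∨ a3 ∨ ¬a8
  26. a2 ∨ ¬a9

a1=T, a2=T, a3=T, a4=F, a5=T, a6=F, a7=F, a8=F, a9=T

Unit clause (¬a7) forces a7 = False.
In (¬a4 ∨ a7) only ¬a4 is left, so a4 = False.
Set a1 = True.
Try a2 = False:
  (a2 ∨ a8) forces a8 = True.
  (a2 ∨ a6 ∨ a7) forces a6 = True.
  (a2 ∨ a5 ∨ ¬a6) forces a5 = True.
  (¬a5 ∨ a9) forces a9 = True.
  clause (a4 ∨ ¬a6 ∨ ¬a9) is falsified — backtrack.
So a2 = True.
  then (¬a2 ∨ a3 ∨ a4) forces a3 = True.
  then (¬a2 ∨ a5) forces a5 = True.
  then (¬a5 ∨ a9) forces a9 = True.
  then (a4 ∨ ¬a6 ∨ ¬a9) forces a6 = False.
Set a8 = False.
All clauses satisfied.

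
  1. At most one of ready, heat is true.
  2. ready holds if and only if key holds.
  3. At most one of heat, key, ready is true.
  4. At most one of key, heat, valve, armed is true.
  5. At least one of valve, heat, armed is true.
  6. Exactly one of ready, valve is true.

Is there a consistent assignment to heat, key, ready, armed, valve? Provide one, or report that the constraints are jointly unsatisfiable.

heat = False, key = False, ready = False, armed = False, valve = True

  (1) {ready, heat}: 0 true — at most one ✓
  (2) ready=F, key=F — same ✓
  (3) {heat, key, ready}: 0 true — at most one ✓
  (4) {key, heat, valve, armed}: 1 true — at most one ✓
  (5) {valve, heat, armed}: 1 true — at least one ✓
  (6) {ready, valve}: 1 true — exactly one ✓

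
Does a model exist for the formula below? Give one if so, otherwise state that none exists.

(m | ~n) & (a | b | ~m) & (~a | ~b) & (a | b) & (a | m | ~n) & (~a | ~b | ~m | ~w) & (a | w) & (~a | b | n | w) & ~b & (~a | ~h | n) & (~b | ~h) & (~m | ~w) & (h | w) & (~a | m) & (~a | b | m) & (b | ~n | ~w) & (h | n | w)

n = True, h = True, b = False, a = True, w = False, m = True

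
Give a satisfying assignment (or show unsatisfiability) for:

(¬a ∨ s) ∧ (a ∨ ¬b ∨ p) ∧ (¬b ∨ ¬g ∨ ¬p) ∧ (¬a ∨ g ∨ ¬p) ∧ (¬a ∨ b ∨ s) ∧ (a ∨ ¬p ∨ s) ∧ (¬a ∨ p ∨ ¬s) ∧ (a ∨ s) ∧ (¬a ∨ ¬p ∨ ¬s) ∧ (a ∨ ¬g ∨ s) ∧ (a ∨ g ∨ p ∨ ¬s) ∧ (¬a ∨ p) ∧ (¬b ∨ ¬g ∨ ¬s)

b = False, g = True, s = True, a = False, p = False

Set b = False.
Set g = True.
Try s = False:
  (¬a ∨ s) forces a = False.
  clause (a ∨ s) is falsified — backtrack.
So s = True.
Try a = True:
  (¬a ∨ p ∨ ¬s) forces p = True.
  clause (¬a ∨ ¬p ∨ ¬s) is falsified — backtrack.
So a = False.
Set p = False.
All clauses satisfied.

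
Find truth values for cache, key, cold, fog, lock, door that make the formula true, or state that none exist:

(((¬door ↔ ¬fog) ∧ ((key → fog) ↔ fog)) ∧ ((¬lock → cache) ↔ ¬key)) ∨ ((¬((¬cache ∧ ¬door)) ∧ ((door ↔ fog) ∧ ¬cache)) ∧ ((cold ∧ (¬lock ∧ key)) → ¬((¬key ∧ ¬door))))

cache = True, key = False, cold = True, fog = True, lock = False, door = True

  (((¬door ↔ ¬fog) ∧ ((key → fog) ↔ fog)) ∧ ((¬lock → cache) ↔ ¬key)) ∨ ((¬((¬cache ∧ ¬door)) ∧ ((door ↔ fog) ∧ ¬cache)) ∧ ((cold ∧ (¬lock ∧ key)) → ¬((¬key ∧ ¬door)))) = True
    ((¬door ↔ ¬fog) ∧ ((key → fog) ↔ fog)) ∧ ((¬lock → cache) ↔ ¬key) = True
      (¬door ↔ ¬fog) ∧ ((key → fog) ↔ fog) = True
        ¬door ↔ ¬fog = True
          ¬door = False
          ¬fog = False
        (key → fog) ↔ fog = True
          key → fog = True
      (¬lock → cache) ↔ ¬key = True
        ¬lock → cache = True
          ¬lock = True
        ¬key = True
    (¬((¬cache ∧ ¬door)) ∧ ((door ↔ fog) ∧ ¬cache)) ∧ ((cold ∧ (¬lock ∧ key)) → ¬((¬key ∧ ¬door))) = False
      ¬((¬cache ∧ ¬door)) ∧ ((door ↔ fog) ∧ ¬cache) = False
        ¬((¬cache ∧ ¬door)) = True
          ¬cache ∧ ¬door = False
            ¬cache = False
            ¬door = False
        (door ↔ fog) ∧ ¬cache = False
          door ↔ fog = True
          ¬cache = False
      (cold ∧ (¬lock ∧ key)) → ¬((¬key ∧ ¬door)) = True
        cold ∧ (¬lock ∧ key) = False
          ¬lock ∧ key = False
            ¬lock = True
        ¬((¬key ∧ ¬door)) = True
          ¬key ∧ ¬door = False
            ¬key = True
            ¬door = False
The formula evaluates to True.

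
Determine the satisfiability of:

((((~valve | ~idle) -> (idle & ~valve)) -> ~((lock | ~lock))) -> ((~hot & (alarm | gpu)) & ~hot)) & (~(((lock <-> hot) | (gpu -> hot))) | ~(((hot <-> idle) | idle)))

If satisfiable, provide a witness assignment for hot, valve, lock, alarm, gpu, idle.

hot=F, valve=F, lock=T, alarm=T, gpu=T, idle=T

  (((~valve | ~idle) -> (idle & ~valve)) -> ~((lock | ~lock))) -> ((~hot & (alarm | gpu)) & ~hot) = True
    ((~valve | ~idle) -> (idle & ~valve)) -> ~((lock | ~lock)) = False
      (~valve | ~idle) -> (idle & ~valve) = True
        ~valve | ~idle = True
          ~valve = True
          ~idle = False
        idle & ~valve = True
          ~valve = True
      ~((lock | ~lock)) = False
        lock | ~lock = True
          ~lock = False
    (~hot & (alarm | gpu)) & ~hot = True
      ~hot & (alarm | gpu) = True
        ~hot = True
        alarm | gpu = True
      ~hot = True
  ~(((lock <-> hot) | (gpu -> hot))) | ~(((hot <-> idle) | idle)) = True
    ~(((lock <-> hot) | (gpu -> hot))) = True
      (lock <-> hot) | (gpu -> hot) = False
        lock <-> hot = False
        gpu -> hot = False
    ~(((hot <-> idle) | idle)) = False
      (hot <-> idle) | idle = True
        hot <-> idle = False
Both conjuncts True, so the formula holds.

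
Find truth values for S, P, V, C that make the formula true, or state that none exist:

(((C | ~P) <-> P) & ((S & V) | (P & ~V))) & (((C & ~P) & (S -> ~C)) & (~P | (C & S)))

Unsatisfiable

Case P = True: the conjunct ~P is False.
Case P = False: the conjunct (C | ~P) <-> P becomes (C | True) <-> False = False.
Both cases fail — unsatisfiable.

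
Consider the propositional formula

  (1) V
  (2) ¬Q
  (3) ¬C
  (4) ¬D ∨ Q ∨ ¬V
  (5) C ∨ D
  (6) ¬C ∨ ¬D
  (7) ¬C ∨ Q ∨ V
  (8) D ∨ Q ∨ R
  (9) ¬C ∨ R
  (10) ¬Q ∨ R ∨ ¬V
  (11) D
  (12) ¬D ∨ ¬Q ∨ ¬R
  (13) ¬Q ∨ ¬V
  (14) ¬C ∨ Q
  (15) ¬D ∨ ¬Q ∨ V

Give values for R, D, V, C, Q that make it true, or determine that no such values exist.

Case D = True:
  (V) forces V = True.
  (¬Q) forces Q = False.
  Clause (¬D ∨ Q ∨ ¬V) is falsified — contradiction.
Case D = False:
  Clause (D) is falsified — contradiction.
Both cases fail, so the formula is unsatisfiable.

UNSATISFIABLE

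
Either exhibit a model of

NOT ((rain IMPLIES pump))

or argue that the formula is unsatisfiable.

pump = False; rain = True

  NOT ((rain IMPLIES pump)) = True
    rain IMPLIES pump = False
The formula evaluates to True.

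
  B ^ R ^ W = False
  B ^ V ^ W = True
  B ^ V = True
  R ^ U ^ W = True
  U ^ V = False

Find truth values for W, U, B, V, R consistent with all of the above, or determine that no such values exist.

W = False, U = True, B = False, V = True, R = False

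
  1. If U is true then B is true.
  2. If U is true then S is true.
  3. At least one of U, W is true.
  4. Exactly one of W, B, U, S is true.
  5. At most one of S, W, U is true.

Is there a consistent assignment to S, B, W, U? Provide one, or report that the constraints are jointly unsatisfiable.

S: False, B: False, W: True, U: False

  (1) U=F ⇒ B: vacuous ✓
  (2) U=F ⇒ S: vacuous ✓
  (3) {U, W}: 1 true — at least one ✓
  (4) {W, B, U, S}: 1 true — exactly one ✓
  (5) {S, W, U}: 1 true — at most one ✓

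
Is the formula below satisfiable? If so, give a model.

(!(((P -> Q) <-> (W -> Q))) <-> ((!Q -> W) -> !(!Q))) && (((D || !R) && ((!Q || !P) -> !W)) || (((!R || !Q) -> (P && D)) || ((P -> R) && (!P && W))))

Q=F; P=T; R=F; D=T; W=T

  !(((P -> Q) <-> (W -> Q))) <-> ((!Q -> W) -> !(!Q)) = True
    !(((P -> Q) <-> (W -> Q))) = False
      (P -> Q) <-> (W -> Q) = True
        P -> Q = False
        W -> Q = False
    (!Q -> W) -> !(!Q) = False
      !Q -> W = True
        !Q = True
      !(!Q) = False
        !Q = True
  ((D || !R) && ((!Q || !P) -> !W)) || (((!R || !Q) -> (P && D)) || ((P -> R) && (!P && W))) = True
    (D || !R) && ((!Q || !P) -> !W) = False
      D || !R = True
        !R = True
      (!Q || !P) -> !W = False
        !Q || !P = True
          !Q = True
          !P = False
        !W = False
    ((!R || !Q) -> (P && D)) || ((P -> R) && (!P && W)) = True
      (!R || !Q) -> (P && D) = True
        !R || !Q = True
          !R = True
          !Q = True
        P && D = True
      (P -> R) && (!P && W) = False
        P -> R = False
        !P && W = False
          !P = False
Both conjuncts True, so the formula holds.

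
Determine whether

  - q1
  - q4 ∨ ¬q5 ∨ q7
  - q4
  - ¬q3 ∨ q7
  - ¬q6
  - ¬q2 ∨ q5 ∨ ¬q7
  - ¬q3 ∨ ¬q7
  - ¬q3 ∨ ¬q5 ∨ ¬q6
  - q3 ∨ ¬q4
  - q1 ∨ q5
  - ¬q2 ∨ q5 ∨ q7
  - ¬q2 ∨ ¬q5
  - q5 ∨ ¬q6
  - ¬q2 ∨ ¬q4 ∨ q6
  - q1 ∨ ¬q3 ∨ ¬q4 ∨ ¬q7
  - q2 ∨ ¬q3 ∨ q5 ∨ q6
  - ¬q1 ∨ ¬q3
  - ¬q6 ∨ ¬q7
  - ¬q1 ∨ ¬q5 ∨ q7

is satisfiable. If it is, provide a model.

Unsatisfiable

Case q1 = True:
  (q4) forces q4 = True.
  (¬q6) forces q6 = False.
  (q3 ∨ ¬q4) forces q3 = True.
  Clause (¬q1 ∨ ¬q3) is falsified — contradiction.
Case q1 = False:
  Clause (q1) is falsified — contradiction.
Both cases fail, so the formula is unsatisfiable.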